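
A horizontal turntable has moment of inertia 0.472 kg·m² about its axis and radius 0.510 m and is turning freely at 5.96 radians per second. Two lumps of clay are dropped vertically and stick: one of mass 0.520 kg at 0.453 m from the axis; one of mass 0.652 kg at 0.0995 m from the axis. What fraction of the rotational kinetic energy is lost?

fraction ≈ 0.193

The added mass arrives with no angular momentum about the axis, and any external torque about the axis is negligible, so the system's angular momentum is conserved.
Added inertia Σmr² = (0.520)(0.453)² + (0.652)(0.0995)² = 0.1132 kg·m²; I_f = 0.4720 + 0.1132 = 0.5852 kg·m².
ω_f = I_p ω_i / I_f = (0.4720)(5.96) / 0.5852 = 4.807 rad/s.
KE_i = ½(0.4720)(5.960 rad/s)² = 8.383 J; KE_f = ½(0.5852)(4.807)² = 6.762 J.
Fraction lost = 0.1934.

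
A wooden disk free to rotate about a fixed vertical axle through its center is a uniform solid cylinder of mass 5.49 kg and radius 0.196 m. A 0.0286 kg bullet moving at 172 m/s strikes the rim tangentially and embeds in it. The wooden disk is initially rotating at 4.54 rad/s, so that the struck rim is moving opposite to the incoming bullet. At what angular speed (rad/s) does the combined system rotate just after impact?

The axle reaction passes through the axle and exerts no torque about it; angular momentum about the axle is conserved through the impact.
I_p = ½(5.49)(0.196)² = 0.1055 kg·m². Taking the sense of the bullet's angular momentum as positive, L_{bullet} = m v R = (0.0286)(172)(0.196) = 0.9642 kg·m²/s.
L_i = −I_p ω_p + m v R = −(0.1055)(4.54) + 0.9642 = 0.4854 kg·m²/s.
After sticking, I_f = I_p + m R² = 0.1055 + (0.0286)(0.196)² = 0.1066 kg·m².
ω_f = L_i / I_f = 0.4854 / 0.1066 = 4.556 rad/s.

|ω_f| ≈ 4.56 rad/s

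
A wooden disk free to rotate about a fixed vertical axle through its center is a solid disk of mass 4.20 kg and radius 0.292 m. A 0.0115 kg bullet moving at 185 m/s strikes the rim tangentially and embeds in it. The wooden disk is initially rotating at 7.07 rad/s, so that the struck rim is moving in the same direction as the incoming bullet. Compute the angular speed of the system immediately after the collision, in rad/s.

The axle reaction passes through the axle and exerts no torque about it; angular momentum about the axle is conserved through the impact.
I_p = ½(4.20)(0.292)² = 0.1791 kg·m². Taking the sense of the bullet's angular momentum as positive, L_{bullet} = m v R = (0.0115)(185)(0.292) = 0.6212 kg·m²/s.
L_i = +I_p ω_p + m v R = +(0.1791)(7.07) + 0.6212 = 1.887 kg·m²/s.
After sticking, I_f = I_p + m R² = 0.1791 + (0.0115)(0.292)² = 0.1800 kg·m².
ω_f = L_i / I_f = 1.887 / 0.1800 = 10.48 rad/s.

|ω_f| ≈ 10.5 rad/s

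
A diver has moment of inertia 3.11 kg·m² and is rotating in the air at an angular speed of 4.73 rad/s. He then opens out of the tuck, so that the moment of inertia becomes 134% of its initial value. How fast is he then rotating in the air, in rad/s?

With no external torque about the axis, L is conserved: I₁ω₁ = I₂ω₂.
I₂ = 1.34 × 3.11 = 4.167 kg·m².
ω₂ = I₁ω₁ / I₂ = (3.110)(4.73 rad/s) / (4.167) = 3.530 rad/s.

ω₂ ≈ 3.53 rad/s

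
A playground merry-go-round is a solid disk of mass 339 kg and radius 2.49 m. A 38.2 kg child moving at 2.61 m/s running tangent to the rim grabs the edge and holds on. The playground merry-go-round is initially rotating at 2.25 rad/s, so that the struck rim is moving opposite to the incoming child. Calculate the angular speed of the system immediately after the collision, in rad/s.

|ω_f| ≈ 1.64 rad/s

The axle reaction passes through the axle and exerts no torque about it; angular momentum about the axle is conserved through the impact.
I_p = ½(339)(2.49)² = 1051 kg·m². Taking the sense of the child's angular momentum as positive, L_{child} = m v R = (38.2)(2.61)(2.49) = 248.3 kg·m²/s.
L_i = −I_p ω_p + m v R = −(1051)(2.25) + 248.3 = -2116 kg·m²/s.
After sticking, I_f = I_p + m R² = 1051 + (38.2)(2.49)² = 1288 kg·m².
ω_f = L_i / I_f = -2116 / 1288 = -1.643 rad/s.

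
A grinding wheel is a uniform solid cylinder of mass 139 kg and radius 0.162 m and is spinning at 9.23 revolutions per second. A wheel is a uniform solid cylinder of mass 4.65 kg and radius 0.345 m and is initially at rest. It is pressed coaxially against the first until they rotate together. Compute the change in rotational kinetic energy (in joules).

The coupling torques are internal; angular momentum about the shared axis is conserved.
Moments of inertia: I_A = ½(139)(0.162)² = 1.824 kg·m²; I_B = ½(4.65)(0.345)² = 0.2767 kg·m².
Taking A's sense as positive: L = (1.824)(9.23) = 16.84 kg·m²·rev/s.
Combined I = 1.824 + 0.2767 = 2.101 kg·m².
ω_f = L / I = 16.84 / 2.101 = 8.014 rev/s.
KE_i = ½ΣIω² = 3067 J; KE_f = ½(2.101)(50.35)² = 2663 J.

ΔKE ≈ -404 J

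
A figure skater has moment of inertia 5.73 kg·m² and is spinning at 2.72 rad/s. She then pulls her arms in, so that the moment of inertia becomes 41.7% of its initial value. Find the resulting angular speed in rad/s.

With no external torque about the axis, L is conserved: I₁ω₁ = I₂ω₂.
I₂ = 0.417 × 5.73 = 2.389 kg·m².
ω₂ = I₁ω₁ / I₂ = (5.730)(2.72 rad/s) / (2.389) = 6.523 rad/s.

ω₂ ≈ 6.52 rad/s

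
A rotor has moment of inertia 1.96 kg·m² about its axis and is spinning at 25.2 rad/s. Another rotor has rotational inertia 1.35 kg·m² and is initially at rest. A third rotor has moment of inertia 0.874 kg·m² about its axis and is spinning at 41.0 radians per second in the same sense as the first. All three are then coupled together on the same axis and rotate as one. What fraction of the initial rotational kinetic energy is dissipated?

No external torque acts about the common axis, so total angular momentum is conserved.
Taking A's sense as positive: L = (1.960)(25.2) + (0.8740)(41.0) = 85.23 kg·m²·rad/s.
Combined I = 1.960 + 1.350 + 0.8740 = 4.184 kg·m².
ω_f = L / I = 85.23 / 4.184 = 20.37 rad/s.
KE_i = ½ΣIω² = 1357 J; KE_f = ½(4.184)(20.37)² = 868.0 J.
Fraction dissipated = (KE_i − KE_f)/KE_i = 0.3603.

fraction ≈ 0.360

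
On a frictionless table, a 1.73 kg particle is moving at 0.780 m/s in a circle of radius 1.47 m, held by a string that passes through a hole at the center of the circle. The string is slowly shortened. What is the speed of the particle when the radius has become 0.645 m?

Central (radial) force ⇒ zero torque about the center ⇒ m v r is constant.
v₂ = v₁ r₁ / r₂ = (0.780)(1.47) / (0.645) = 1.778 m/s.

v₂ ≈ 1.78 m/s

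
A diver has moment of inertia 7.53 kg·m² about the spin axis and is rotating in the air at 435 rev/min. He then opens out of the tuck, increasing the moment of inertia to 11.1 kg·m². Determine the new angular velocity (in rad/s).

With no external torque about the axis, L is conserved: I₁ω₁ = I₂ω₂.
ω₂ = I₁ω₁ / I₂ = (7.530)(435 rpm) / (11.10) = 295.1 rpm = 30.90 rad/s.

ω₂ ≈ 30.9 rad/s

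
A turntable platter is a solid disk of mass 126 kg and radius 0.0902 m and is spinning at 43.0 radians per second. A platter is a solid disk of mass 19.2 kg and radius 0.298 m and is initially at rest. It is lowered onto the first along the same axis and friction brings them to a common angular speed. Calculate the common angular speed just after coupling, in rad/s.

The coupling torques are internal; angular momentum about the shared axis is conserved.
Moments of inertia: I_A = ½(126)(0.0902)² = 0.5126 kg·m²; I_B = ½(19.2)(0.298)² = 0.8525 kg·m².
Taking A's sense as positive: L = (0.5126)(43.0) = 22.04 kg·m²·rad/s.
Combined I = 0.5126 + 0.8525 = 1.365 kg·m².
ω_f = L / I = 22.04 / 1.365 = 16.15 rad/s.

|ω_f| ≈ 16.1 rad/s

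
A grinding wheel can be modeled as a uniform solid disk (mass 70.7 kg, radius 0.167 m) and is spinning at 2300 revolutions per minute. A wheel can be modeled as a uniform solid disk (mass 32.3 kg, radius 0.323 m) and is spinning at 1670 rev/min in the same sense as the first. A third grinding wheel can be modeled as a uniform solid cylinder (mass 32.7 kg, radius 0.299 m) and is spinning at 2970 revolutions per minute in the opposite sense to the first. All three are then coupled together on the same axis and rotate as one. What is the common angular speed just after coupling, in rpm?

The coupling torques are internal; angular momentum about the shared axis is conserved.
Moments of inertia: I_A = ½(70.7)(0.167)² = 0.9859 kg·m²; I_B = ½(32.3)(0.323)² = 1.685 kg·m²; I_C = ½(32.7)(0.299)² = 1.462 kg·m².
Taking A's sense as positive: L = (0.9859)(2300) + (1.685)(1670) − (1.462)(2970) = 740.1 kg·m²·rpm.
Combined I = 0.9859 + 1.685 + 1.462 = 4.132 kg·m².
ω_f = L / I = 740.1 / 4.132 = 179.1 rpm.

|ω_f| ≈ 179 rpm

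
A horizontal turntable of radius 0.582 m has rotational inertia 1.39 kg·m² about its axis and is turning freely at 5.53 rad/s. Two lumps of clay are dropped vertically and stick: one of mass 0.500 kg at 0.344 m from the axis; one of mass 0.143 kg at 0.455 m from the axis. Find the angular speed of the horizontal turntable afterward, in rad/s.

The added mass arrives with no angular momentum about the axis, and any external torque about the axis is negligible, so the system's angular momentum is conserved.
Added inertia Σmr² = (0.500)(0.344)² + (0.143)(0.455)² = 0.08877 kg·m²; I_f = 1.390 + 0.08877 = 1.479 kg·m².
ω_f = I_p ω_i / I_f = (1.390)(5.53) / 1.479 = 5.198 rad/s.

ω_f ≈ 5.20 rad/s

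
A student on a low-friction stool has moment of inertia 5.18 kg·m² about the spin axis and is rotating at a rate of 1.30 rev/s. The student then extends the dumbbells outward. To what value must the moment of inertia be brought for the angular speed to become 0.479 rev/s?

With no external torque about the axis, L is conserved: I₁ω₁ = I₂ω₂.
I₂ = I₁ω₁ / ω₂ = (5.18)(1.30) / (0.479) = 14.06 kg·m².

I₂ ≈ 14.1 kg·m²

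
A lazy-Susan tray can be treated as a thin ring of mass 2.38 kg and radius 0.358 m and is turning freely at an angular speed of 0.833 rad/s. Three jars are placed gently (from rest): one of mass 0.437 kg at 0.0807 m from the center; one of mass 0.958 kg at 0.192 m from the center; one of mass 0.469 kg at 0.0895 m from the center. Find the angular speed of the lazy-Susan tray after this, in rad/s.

The added mass arrives with no angular momentum about the center, and any external torque about the center is negligible, so the system's angular momentum is conserved.
I_p = (2.38)(0.358)² = 0.3050 kg·m².
Added inertia Σmr² = (0.437)(0.0807)² + (0.958)(0.192)² + (0.469)(0.0895)² = 0.04192 kg·m²; I_f = 0.3050 + 0.04192 = 0.3469 kg·m².
ω_f = I_p ω_i / I_f = (0.3050)(0.833) / 0.3469 = 0.7324 rad/s.

ω_f ≈ 0.732 rad/s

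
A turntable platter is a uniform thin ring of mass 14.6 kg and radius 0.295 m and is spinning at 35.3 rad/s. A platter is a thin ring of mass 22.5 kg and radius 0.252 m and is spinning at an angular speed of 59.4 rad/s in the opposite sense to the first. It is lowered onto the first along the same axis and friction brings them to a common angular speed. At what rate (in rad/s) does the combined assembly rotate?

|ω_f| ≈ 14.8 rad/s

The coupling torques are internal; angular momentum about the shared axis is conserved.
Moments of inertia: I_A = (14.6)(0.295)² = 1.271 kg·m²; I_B = (22.5)(0.252)² = 1.429 kg·m².
Taking A's sense as positive: L = (1.271)(35.3) − (1.429)(59.4) = -40.02 kg·m²·rad/s.
Combined I = 1.271 + 1.429 = 2.699 kg·m².
ω_f = L / I = -40.02 / 2.699 = -14.83 rad/s.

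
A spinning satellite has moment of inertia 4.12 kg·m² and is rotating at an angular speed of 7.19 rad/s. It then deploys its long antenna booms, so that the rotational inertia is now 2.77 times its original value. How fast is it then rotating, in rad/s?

ω₂ ≈ 2.60 rad/s

No external torque acts about the spin axis, so angular momentum is conserved.
I₂ = 2.77 × 4.12 = 11.41 kg·m².
ω₂ = I₁ω₁ / I₂ = (4.120)(7.19 rad/s) / (11.41) = 2.596 rad/s.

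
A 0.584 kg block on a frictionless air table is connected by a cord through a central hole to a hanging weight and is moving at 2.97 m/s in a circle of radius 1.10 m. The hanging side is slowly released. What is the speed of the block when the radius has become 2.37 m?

v₂ ≈ 1.38 m/s

Central (radial) force ⇒ zero torque about the center ⇒ m v r is constant.
v₂ = v₁ r₁ / r₂ = (2.97)(1.10) / (2.37) = 1.378 m/s.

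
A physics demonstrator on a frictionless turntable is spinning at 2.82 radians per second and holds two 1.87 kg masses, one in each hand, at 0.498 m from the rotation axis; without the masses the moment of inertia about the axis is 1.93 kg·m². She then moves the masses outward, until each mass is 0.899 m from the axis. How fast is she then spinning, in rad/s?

Angular momentum about the spin axis is conserved since the torque about it is zero.
I₁ = 1.93 + 2(1.87)(0.498)² = 2.858 kg·m²; I₂ = 1.93 + 2(1.87)(0.899)² = 4.953 kg·m².
ω₂ = I₁ω₁ / I₂ = (2.858)(2.82 rad/s) / (4.953) = 1.627 rad/s.

ω₂ ≈ 1.63 rad/s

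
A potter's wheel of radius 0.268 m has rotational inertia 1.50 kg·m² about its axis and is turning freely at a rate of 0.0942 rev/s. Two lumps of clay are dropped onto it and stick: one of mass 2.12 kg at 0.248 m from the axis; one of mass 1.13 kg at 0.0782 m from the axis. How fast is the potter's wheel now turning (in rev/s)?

ω_f ≈ 0.0863 rev/s

No external torque acts about the axis; L_before = L_after.
Added inertia Σmr² = (2.12)(0.248)² + (1.13)(0.0782)² = 0.1373 kg·m²; I_f = 1.500 + 0.1373 = 1.637 kg·m².
ω_f = I_p ω_i / I_f = (1.500)(0.0942) / 1.637 = 0.08630 rev/s.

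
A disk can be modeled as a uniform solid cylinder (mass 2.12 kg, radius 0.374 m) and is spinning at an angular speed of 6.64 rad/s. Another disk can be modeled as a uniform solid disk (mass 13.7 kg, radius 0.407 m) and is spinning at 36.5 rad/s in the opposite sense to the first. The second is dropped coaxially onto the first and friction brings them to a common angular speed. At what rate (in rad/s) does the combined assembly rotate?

The coupling torques are internal; angular momentum about the shared axis is conserved.
Moments of inertia: I_A = ½(2.12)(0.374)² = 0.1483 kg·m²; I_B = ½(13.7)(0.407)² = 1.135 kg·m².
Taking A's sense as positive: L = (0.1483)(6.64) − (1.135)(36.5) = -40.43 kg·m²·rad/s.
Combined I = 0.1483 + 1.135 = 1.283 kg·m².
ω_f = L / I = -40.43 / 1.283 = -31.51 rad/s.

|ω_f| ≈ 31.5 rad/s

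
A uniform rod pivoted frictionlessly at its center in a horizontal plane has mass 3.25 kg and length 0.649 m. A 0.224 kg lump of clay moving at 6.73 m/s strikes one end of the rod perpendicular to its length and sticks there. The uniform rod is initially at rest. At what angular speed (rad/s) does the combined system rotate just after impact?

About the pivot the impulsive forces during the collision are internal, so angular momentum about that axis is conserved.
I_p = (1/12)(3.25)(0.649)² = 0.1141 kg·m². Taking the sense of the lump of clay's angular momentum as positive, L_{lump} = m v R = (0.224)(6.73)(0.649/2) = 0.4892 kg·m²/s.
L_i = 0 + 0.4892 = 0.4892 kg·m²/s.
After sticking, I_f = I_p + m R² = 0.1141 + (0.224)(0.649/2)² = 0.1377 kg·m².
ω_f = L_i / I_f = 0.4892 / 0.1377 = 3.554 rad/s.

|ω_f| ≈ 3.55 rad/s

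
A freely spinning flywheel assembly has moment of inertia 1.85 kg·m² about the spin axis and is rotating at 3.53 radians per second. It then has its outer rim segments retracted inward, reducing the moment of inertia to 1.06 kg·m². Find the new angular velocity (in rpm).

ω₂ ≈ 58.8 rpm

No external torque acts about the spin axis, so angular momentum is conserved.
ω₂ = I₁ω₁ / I₂ = (1.850)(3.53 rad/s) / (1.060) = 6.161 rad/s = 58.83 rpm.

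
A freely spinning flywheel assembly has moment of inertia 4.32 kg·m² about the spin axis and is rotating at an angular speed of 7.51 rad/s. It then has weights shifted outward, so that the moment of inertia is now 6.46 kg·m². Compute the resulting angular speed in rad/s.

ω₂ ≈ 5.02 rad/s

No external torque acts about the spin axis, so angular momentum is conserved.
ω₂ = I₁ω₁ / I₂ = (4.320)(7.51 rad/s) / (6.460) = 5.022 rad/s.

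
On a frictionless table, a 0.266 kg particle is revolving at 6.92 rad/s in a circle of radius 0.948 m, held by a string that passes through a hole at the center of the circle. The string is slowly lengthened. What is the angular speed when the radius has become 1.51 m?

ω₂ ≈ 2.73 rad/s

The constraining force is radial, so m r² ω about the center is conserved.
ω₂ = ω₁ (r₁/r₂)² = (6.92)(0.948/1.51)² = 2.728 rad/s.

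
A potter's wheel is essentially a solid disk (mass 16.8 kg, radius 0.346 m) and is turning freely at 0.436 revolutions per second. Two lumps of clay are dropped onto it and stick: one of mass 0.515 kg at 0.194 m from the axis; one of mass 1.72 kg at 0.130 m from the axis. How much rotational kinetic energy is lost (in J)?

energy lost ≈ 0.173 J

No external torque acts about the axis; L_before = L_after.
I_p = ½(16.8)(0.346)² = 1.006 kg·m².
Added inertia Σmr² = (0.515)(0.194)² + (1.72)(0.130)² = 0.04845 kg·m²; I_f = 1.006 + 0.04845 = 1.054 kg·m².
ω_f = I_p ω_i / I_f = (1.006)(0.436) / 1.054 = 0.4160 rev/s.
KE_i = ½(1.006)(2.739 rad/s)² = 3.773 J; KE_f = ½(1.054)(2.614)² = 3.600 J.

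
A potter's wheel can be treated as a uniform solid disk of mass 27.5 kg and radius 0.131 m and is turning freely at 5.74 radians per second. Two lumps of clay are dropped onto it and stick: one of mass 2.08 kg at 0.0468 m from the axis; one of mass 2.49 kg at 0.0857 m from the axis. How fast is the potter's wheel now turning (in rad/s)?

ω_f ≈ 5.23 rad/s

No external torque acts about the axis; L_before = L_after.
I_p = ½(27.5)(0.131)² = 0.2360 kg·m².
Added inertia Σmr² = (2.08)(0.0468)² + (2.49)(0.0857)² = 0.02284 kg·m²; I_f = 0.2360 + 0.02284 = 0.2588 kg·m².
ω_f = I_p ω_i / I_f = (0.2360)(5.74) / 0.2588 = 5.233 rad/s.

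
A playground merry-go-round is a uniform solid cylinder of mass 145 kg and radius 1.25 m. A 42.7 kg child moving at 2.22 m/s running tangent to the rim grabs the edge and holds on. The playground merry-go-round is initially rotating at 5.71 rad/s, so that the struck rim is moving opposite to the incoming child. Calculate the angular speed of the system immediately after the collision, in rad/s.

About the axle the impulsive forces during the collision are internal, so angular momentum about that axis is conserved.
I_p = ½(145)(1.25)² = 113.3 kg·m². Taking the sense of the child's angular momentum as positive, L_{child} = m v R = (42.7)(2.22)(1.25) = 118.5 kg·m²/s.
L_i = −I_p ω_p + m v R = −(113.3)(5.71) + 118.5 = -528.3 kg·m²/s.
After sticking, I_f = I_p + m R² = 113.3 + (42.7)(1.25)² = 180.0 kg·m².
ω_f = L_i / I_f = -528.3 / 180.0 = -2.935 rad/s.

|ω_f| ≈ 2.94 rad/s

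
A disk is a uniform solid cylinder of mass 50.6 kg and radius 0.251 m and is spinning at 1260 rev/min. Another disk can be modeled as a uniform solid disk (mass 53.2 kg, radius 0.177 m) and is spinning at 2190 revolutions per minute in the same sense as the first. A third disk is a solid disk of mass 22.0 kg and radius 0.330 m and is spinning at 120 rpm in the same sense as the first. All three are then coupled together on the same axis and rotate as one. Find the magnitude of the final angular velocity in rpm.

No external torque acts about the common axis, so total angular momentum is conserved.
Moments of inertia: I_A = ½(50.6)(0.251)² = 1.594 kg·m²; I_B = ½(53.2)(0.177)² = 0.8334 kg·m²; I_C = ½(22.0)(0.330)² = 1.198 kg·m².
Taking A's sense as positive: L = (1.594)(1260) + (0.8334)(2190) + (1.198)(120) = 3977 kg·m²·rpm.
Combined I = 1.594 + 0.8334 + 1.198 = 3.625 kg·m².
ω_f = L / I = 3977 / 3.625 = 1097 rpm.

|ω_f| ≈ 1100 rpm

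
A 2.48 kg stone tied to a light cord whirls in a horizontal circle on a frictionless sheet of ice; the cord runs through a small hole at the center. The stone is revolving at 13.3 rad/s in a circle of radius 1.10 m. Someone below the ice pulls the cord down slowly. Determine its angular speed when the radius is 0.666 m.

ω₂ ≈ 36.3 rad/s

No torque about the axis ⇒ m r₁² ω₁ = m r₂² ω₂.
ω₂ = ω₁ (r₁/r₂)² = (13.3)(1.10/0.666)² = 36.28 rad/s.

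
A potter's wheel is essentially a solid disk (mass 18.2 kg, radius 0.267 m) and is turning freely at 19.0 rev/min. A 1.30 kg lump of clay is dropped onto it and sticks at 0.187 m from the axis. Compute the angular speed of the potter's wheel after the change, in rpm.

No external torque acts about the axis; L_before = L_after.
I_p = ½(18.2)(0.267)² = 0.6487 kg·m².
Added inertia Σmr² = (1.30)(0.187)² = 0.04546 kg·m²; I_f = 0.6487 + 0.04546 = 0.6942 kg·m².
ω_f = I_p ω_i / I_f = (0.6487)(19.0) / 0.6942 = 17.76 rpm.

ω_f ≈ 17.8 rpm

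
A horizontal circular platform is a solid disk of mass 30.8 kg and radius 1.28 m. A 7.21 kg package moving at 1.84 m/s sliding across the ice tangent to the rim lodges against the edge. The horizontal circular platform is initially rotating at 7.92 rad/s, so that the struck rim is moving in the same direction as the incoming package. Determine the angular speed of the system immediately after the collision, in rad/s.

About the central axle the impulsive forces during the collision are internal, so angular momentum about that axis is conserved.
I_p = ½(30.8)(1.28)² = 25.23 kg·m². Taking the sense of the package's angular momentum as positive, L_{package} = m v R = (7.21)(1.84)(1.28) = 16.98 kg·m²/s.
L_i = +I_p ω_p + m v R = +(25.23)(7.92) + 16.98 = 216.8 kg·m²/s.
After sticking, I_f = I_p + m R² = 25.23 + (7.21)(1.28)² = 37.04 kg·m².
ω_f = L_i / I_f = 216.8 / 37.04 = 5.853 rad/s.

|ω_f| ≈ 5.85 rad/s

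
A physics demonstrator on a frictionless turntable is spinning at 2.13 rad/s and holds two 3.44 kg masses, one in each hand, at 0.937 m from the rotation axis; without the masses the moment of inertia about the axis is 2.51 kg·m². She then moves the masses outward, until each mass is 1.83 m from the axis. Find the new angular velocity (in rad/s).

With no external torque about the axis, L is conserved: I₁ω₁ = I₂ω₂.
I₁ = 2.51 + 2(3.44)(0.937)² = 8.550 kg·m²; I₂ = 2.51 + 2(3.44)(1.83)² = 25.55 kg·m².
ω₂ = I₁ω₁ / I₂ = (8.550)(2.13 rad/s) / (25.55) = 0.7128 rad/s.

ω₂ ≈ 0.713 rad/s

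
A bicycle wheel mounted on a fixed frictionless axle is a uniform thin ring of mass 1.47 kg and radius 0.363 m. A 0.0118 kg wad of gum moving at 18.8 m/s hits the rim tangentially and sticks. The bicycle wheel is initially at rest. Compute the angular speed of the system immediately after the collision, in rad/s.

|ω_f| ≈ 0.412 rad/s

About the axle the impulsive forces during the collision are internal, so angular momentum about that axis is conserved.
I_p = (1.47)(0.363)² = 0.1937 kg·m². Taking the sense of the wad of gum's angular momentum as positive, L_{wad} = m v R = (0.0118)(18.8)(0.363) = 0.08053 kg·m²/s.
L_i = 0 + 0.08053 = 0.08053 kg·m²/s.
After sticking, I_f = I_p + m R² = 0.1937 + (0.0118)(0.363)² = 0.1953 kg·m².
ω_f = L_i / I_f = 0.08053 / 0.1953 = 0.4124 rad/s.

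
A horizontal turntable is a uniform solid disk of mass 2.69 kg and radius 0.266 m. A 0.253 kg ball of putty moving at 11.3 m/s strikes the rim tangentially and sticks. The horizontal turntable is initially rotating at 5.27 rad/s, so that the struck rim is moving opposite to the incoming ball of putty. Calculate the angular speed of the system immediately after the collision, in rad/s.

The axle reaction passes through the axle and exerts no torque about it; angular momentum about the axle is conserved through the impact.
I_p = ½(2.69)(0.266)² = 0.09517 kg·m². Taking the sense of the ball of putty's angular momentum as positive, L_{ball} = m v R = (0.253)(11.3)(0.266) = 0.7605 kg·m²/s.
L_i = −I_p ω_p + m v R = −(0.09517)(5.27) + 0.7605 = 0.2589 kg·m²/s.
After sticking, I_f = I_p + m R² = 0.09517 + (0.253)(0.266)² = 0.1131 kg·m².
ω_f = L_i / I_f = 0.2589 / 0.1131 = 2.290 rad/s.

|ω_f| ≈ 2.29 rad/s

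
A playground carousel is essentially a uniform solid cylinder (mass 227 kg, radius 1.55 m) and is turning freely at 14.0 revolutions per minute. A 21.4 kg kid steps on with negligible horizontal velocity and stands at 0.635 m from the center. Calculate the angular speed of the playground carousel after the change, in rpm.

The added mass arrives with no angular momentum about the center, and any external torque about the center is negligible, so the system's angular momentum is conserved.
I_p = ½(227)(1.55)² = 272.7 kg·m².
Added inertia Σmr² = (21.4)(0.635)² = 8.629 kg·m²; I_f = 272.7 + 8.629 = 281.3 kg·m².
ω_f = I_p ω_i / I_f = (272.7)(14.0) / 281.3 = 13.57 rpm.

ω_f ≈ 13.6 rpm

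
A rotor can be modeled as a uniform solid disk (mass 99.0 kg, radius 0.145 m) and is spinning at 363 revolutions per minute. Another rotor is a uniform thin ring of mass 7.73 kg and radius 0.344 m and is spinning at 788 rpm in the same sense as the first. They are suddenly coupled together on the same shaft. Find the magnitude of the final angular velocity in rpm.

|ω_f| ≈ 562 rpm

The coupling torques are internal; angular momentum about the shared axis is conserved.
Moments of inertia: I_A = ½(99.0)(0.145)² = 1.041 kg·m²; I_B = (7.73)(0.344)² = 0.9147 kg·m².
Taking A's sense as positive: L = (1.041)(363) + (0.9147)(788) = 1099 kg·m²·rpm.
Combined I = 1.041 + 0.9147 = 1.955 kg·m².
ω_f = L / I = 1099 / 1.955 = 561.8 rpm.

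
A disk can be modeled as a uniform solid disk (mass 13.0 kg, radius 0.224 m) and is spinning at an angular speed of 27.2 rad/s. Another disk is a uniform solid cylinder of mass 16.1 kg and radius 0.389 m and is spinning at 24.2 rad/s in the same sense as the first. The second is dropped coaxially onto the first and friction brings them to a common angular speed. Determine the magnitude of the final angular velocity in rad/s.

|ω_f| ≈ 24.8 rad/s

No external torque acts about the common axis, so total angular momentum is conserved.
Moments of inertia: I_A = ½(13.0)(0.224)² = 0.3261 kg·m²; I_B = ½(16.1)(0.389)² = 1.218 kg·m².
Taking A's sense as positive: L = (0.3261)(27.2) + (1.218)(24.2) = 38.35 kg·m²·rad/s.
Combined I = 0.3261 + 1.218 = 1.544 kg·m².
ω_f = L / I = 38.35 / 1.544 = 24.83 rad/s.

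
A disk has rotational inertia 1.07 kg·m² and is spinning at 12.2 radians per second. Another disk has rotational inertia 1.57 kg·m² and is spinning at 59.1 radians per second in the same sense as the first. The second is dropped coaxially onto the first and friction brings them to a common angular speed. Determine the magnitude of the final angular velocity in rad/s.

|ω_f| ≈ 40.1 rad/s

No external torque acts about the common axis, so total angular momentum is conserved.
Taking A's sense as positive: L = (1.070)(12.2) + (1.570)(59.1) = 105.8 kg·m²·rad/s.
Combined I = 1.070 + 1.570 = 2.640 kg·m².
ω_f = L / I = 105.8 / 2.640 = 40.09 rad/s.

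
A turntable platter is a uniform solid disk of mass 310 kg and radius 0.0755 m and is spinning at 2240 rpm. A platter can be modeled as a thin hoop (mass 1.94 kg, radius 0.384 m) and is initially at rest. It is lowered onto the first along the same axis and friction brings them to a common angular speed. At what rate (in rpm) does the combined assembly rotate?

The coupling torques are internal; angular momentum about the shared axis is conserved.
Moments of inertia: I_A = ½(310)(0.0755)² = 0.8835 kg·m²; I_B = (1.94)(0.384)² = 0.2861 kg·m².
Taking A's sense as positive: L = (0.8835)(2240) = 1979 kg·m²·rpm.
Combined I = 0.8835 + 0.2861 = 1.170 kg·m².
ω_f = L / I = 1979 / 1.170 = 1692 rpm.

|ω_f| ≈ 1690 rpm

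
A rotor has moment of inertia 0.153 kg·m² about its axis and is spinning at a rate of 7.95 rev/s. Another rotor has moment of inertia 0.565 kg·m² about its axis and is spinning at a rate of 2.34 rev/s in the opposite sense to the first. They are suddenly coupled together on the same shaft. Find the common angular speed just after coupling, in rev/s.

|ω_f| ≈ 0.147 rev/s

The coupling torques are internal; angular momentum about the shared axis is conserved.
Taking A's sense as positive: L = (0.1530)(7.95) − (0.5650)(2.34) = -0.1057 kg·m²·rev/s.
Combined I = 0.1530 + 0.5650 = 0.7180 kg·m².
ω_f = L / I = -0.1057 / 0.7180 = -0.1473 rev/s.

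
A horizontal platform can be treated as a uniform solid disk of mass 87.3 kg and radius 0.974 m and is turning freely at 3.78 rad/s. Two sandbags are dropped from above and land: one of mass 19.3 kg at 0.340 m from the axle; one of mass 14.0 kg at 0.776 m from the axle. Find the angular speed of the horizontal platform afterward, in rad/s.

The added mass arrives with no angular momentum about the axle, and any external torque about the axle is negligible, so the system's angular momentum is conserved.
I_p = ½(87.3)(0.974)² = 41.41 kg·m².
Added inertia Σmr² = (19.3)(0.340)² + (14.0)(0.776)² = 10.66 kg·m²; I_f = 41.41 + 10.66 = 52.07 kg·m².
ω_f = I_p ω_i / I_f = (41.41)(3.78) / 52.07 = 3.006 rad/s.

ω_f ≈ 3.01 rad/s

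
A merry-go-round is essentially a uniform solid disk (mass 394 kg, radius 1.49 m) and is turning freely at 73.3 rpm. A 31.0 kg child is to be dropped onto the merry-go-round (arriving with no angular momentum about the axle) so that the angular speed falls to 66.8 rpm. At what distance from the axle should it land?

r ≈ 1.17 m

The added mass arrives with no angular momentum about the axle, and any external torque about the axle is negligible, so the system's angular momentum is conserved.
I_p = ½(394)(1.49)² = 437.4 kg·m².
I_p ω_i = (I_p + m r²) ω_f ⇒ m r² = I_p(ω_i/ω_f − 1) = 437.4(73.3/66.8 − 1) = 42.56 kg·m².
r = √(42.56/31.0) = 1.172 m.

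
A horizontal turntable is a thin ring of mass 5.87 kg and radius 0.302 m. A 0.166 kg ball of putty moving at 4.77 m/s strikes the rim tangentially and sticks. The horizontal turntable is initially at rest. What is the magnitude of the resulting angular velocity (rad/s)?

The axle reaction passes through the axle and exerts no torque about it; angular momentum about the axle is conserved through the impact.
I_p = (5.87)(0.302)² = 0.5354 kg·m². Taking the sense of the ball of putty's angular momentum as positive, L_{ball} = m v R = (0.166)(4.77)(0.302) = 0.2391 kg·m²/s.
L_i = 0 + 0.2391 = 0.2391 kg·m²/s.
After sticking, I_f = I_p + m R² = 0.5354 + (0.166)(0.302)² = 0.5505 kg·m².
ω_f = L_i / I_f = 0.2391 / 0.5505 = 0.4344 rad/s.

|ω_f| ≈ 0.434 rad/s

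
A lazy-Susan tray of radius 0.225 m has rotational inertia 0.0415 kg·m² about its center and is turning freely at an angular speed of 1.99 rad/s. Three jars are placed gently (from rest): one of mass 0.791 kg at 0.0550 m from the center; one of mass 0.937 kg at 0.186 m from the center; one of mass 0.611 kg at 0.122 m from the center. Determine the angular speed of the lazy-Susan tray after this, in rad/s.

The added mass arrives with no angular momentum about the center, and any external torque about the center is negligible, so the system's angular momentum is conserved.
Added inertia Σmr² = (0.791)(0.0550)² + (0.937)(0.186)² + (0.611)(0.122)² = 0.04390 kg·m²; I_f = 0.04150 + 0.04390 = 0.08540 kg·m².
ω_f = I_p ω_i / I_f = (0.04150)(1.99) / 0.08540 = 0.9670 rad/s.

ω_f ≈ 0.967 rad/s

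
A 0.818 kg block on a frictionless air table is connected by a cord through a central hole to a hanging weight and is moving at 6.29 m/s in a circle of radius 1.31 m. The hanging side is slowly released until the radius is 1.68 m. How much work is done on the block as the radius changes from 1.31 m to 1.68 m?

W ≈ -6.34 J

Central (radial) force ⇒ zero torque about the center ⇒ m v r is constant.
v₂ = v₁ r₁ / r₂ = (6.29)(1.31) / (1.68) = 4.905 m/s.
W = ΔKE = ½m(v₂² − v₁²) = -6.343 J.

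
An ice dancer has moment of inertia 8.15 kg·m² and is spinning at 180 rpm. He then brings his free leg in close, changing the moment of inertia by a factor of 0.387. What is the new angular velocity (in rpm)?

ω₂ ≈ 465 rpm

No external torque acts about the spin axis, so angular momentum is conserved.
I₂ = 0.387 × 8.15 = 3.154 kg·m².
ω₂ = I₁ω₁ / I₂ = (8.150)(180 rpm) / (3.154) = 465.1 rpm.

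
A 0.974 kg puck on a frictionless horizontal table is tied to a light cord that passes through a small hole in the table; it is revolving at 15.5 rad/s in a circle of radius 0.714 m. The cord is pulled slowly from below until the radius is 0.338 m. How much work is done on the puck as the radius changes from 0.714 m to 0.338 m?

W ≈ 207 J

The constraining force is radial, so m r² ω about the center is conserved.
ω₂ = ω₁ (r₁/r₂)² = (15.5)(0.714/0.338)² = 69.17 rad/s.
W = ΔKE = ½m(v₂² − v₁²) = 206.5 J.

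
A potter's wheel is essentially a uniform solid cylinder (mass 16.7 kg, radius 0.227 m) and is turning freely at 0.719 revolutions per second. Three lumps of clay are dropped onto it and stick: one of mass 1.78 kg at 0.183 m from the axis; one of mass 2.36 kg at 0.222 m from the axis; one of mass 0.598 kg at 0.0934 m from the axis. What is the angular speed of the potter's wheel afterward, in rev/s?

The added mass arrives with no angular momentum about the axis, and any external torque about the axis is negligible, so the system's angular momentum is conserved.
I_p = ½(16.7)(0.227)² = 0.4303 kg·m².
Added inertia Σmr² = (1.78)(0.183)² + (2.36)(0.222)² + (0.598)(0.0934)² = 0.1811 kg·m²; I_f = 0.4303 + 0.1811 = 0.6114 kg·m².
ω_f = I_p ω_i / I_f = (0.4303)(0.719) / 0.6114 = 0.5060 rev/s.

ω_f ≈ 0.506 rev/s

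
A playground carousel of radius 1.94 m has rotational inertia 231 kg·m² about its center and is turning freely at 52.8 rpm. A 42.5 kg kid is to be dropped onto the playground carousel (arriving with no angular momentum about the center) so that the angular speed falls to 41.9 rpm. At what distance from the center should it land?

No external torque acts about the center; L_before = L_after.
I_p ω_i = (I_p + m r²) ω_f ⇒ m r² = I_p(ω_i/ω_f − 1) = 231.0(52.8/41.9 − 1) = 60.09 kg·m².
r = √(60.09/42.5) = 1.189 m.

r ≈ 1.19 m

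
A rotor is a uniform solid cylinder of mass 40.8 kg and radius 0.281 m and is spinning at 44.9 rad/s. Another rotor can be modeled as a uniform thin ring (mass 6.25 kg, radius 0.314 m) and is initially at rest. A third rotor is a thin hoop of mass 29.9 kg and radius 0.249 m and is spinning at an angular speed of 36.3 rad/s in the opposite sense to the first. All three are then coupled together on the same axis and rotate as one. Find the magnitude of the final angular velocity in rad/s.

The coupling torques are internal; angular momentum about the shared axis is conserved.
Moments of inertia: I_A = ½(40.8)(0.281)² = 1.611 kg·m²; I_B = (6.25)(0.314)² = 0.6162 kg·m²; I_C = (29.9)(0.249)² = 1.854 kg·m².
Taking A's sense as positive: L = (1.611)(44.9) − (1.854)(36.3) = 5.031 kg·m²·rad/s.
Combined I = 1.611 + 0.6162 + 1.854 = 4.081 kg·m².
ω_f = L / I = 5.031 / 4.081 = 1.233 rad/s.

|ω_f| ≈ 1.23 rad/s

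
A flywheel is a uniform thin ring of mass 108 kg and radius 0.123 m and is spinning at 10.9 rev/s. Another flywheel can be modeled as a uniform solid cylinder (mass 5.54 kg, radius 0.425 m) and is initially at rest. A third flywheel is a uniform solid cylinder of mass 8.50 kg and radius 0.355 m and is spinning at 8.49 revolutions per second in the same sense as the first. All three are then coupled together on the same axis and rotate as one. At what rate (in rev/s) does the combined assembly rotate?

The coupling torques are internal; angular momentum about the shared axis is conserved.
Moments of inertia: I_A = (108)(0.123)² = 1.634 kg·m²; I_B = ½(5.54)(0.425)² = 0.5003 kg·m²; I_C = ½(8.50)(0.355)² = 0.5356 kg·m².
Taking A's sense as positive: L = (1.634)(10.9) + (0.5356)(8.49) = 22.36 kg·m²·rev/s.
Combined I = 1.634 + 0.5003 + 0.5356 = 2.670 kg·m².
ω_f = L / I = 22.36 / 2.670 = 8.374 rev/s.

|ω_f| ≈ 8.37 rev/s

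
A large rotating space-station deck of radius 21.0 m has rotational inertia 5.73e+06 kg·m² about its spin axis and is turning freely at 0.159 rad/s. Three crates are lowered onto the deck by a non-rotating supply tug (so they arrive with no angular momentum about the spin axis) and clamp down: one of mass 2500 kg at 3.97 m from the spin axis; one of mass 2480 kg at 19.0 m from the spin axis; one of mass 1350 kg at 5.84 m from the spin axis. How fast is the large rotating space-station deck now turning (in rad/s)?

ω_f ≈ 0.136 rad/s

No external torque acts about the spin axis; L_before = L_after.
Added inertia Σmr² = (2500)(3.97)² + (2480)(19.0)² + (1350)(5.84)² = 9.807e+05 kg·m²; I_f = 5.730e+06 + 9.807e+05 = 6.711e+06 kg·m².
ω_f = I_p ω_i / I_f = (5.730e+06)(0.159) / 6.711e+06 = 0.1358 rad/s.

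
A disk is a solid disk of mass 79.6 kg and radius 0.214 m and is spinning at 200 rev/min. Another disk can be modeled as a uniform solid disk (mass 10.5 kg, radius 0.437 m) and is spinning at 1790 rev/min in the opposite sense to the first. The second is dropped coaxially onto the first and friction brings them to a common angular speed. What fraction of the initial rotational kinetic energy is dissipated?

The coupling torques are internal; angular momentum about the shared axis is conserved.
Moments of inertia: I_A = ½(79.6)(0.214)² = 1.823 kg·m²; I_B = ½(10.5)(0.437)² = 1.003 kg·m².
Taking A's sense as positive: L = (1.823)(200) − (1.003)(1790) = -1430 kg·m²·rpm.
Combined I = 1.823 + 1.003 = 2.825 kg·m².
ω_f = L / I = -1430 / 2.825 = -506.2 rpm.
KE_i = ½ΣIω² = 18010 J; KE_f = ½(2.825)(53.01)² = 3969 J.
Fraction dissipated = (KE_i − KE_f)/KE_i = 0.7797.

fraction ≈ 0.780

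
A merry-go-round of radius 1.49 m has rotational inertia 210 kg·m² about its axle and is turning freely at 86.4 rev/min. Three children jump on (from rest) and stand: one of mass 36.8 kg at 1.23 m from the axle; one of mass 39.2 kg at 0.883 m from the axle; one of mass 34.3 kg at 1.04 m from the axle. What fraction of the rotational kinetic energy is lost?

fraction ≈ 0.370

No external torque acts about the axle; L_before = L_after.
Added inertia Σmr² = (36.8)(1.23)² + (39.2)(0.883)² + (34.3)(1.04)² = 123.3 kg·m²; I_f = 210.0 + 123.3 = 333.3 kg·m².
ω_f = I_p ω_i / I_f = (210.0)(86.4) / 333.3 = 54.43 rpm.
KE_i = ½(210.0)(9.048 rad/s)² = 8596 J; KE_f = ½(333.3)(5.700)² = 5415 J.
Fraction lost = 0.3700.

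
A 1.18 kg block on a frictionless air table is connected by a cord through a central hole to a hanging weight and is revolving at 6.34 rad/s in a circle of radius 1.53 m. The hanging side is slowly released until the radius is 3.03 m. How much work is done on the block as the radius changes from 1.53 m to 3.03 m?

The constraining force is radial, so m r² ω about the center is conserved.
ω₂ = ω₁ (r₁/r₂)² = (6.34)(1.53/3.03)² = 1.617 rad/s.
W = ΔKE = ½m(v₂² − v₁²) = -41.36 J.

W ≈ -41.4 J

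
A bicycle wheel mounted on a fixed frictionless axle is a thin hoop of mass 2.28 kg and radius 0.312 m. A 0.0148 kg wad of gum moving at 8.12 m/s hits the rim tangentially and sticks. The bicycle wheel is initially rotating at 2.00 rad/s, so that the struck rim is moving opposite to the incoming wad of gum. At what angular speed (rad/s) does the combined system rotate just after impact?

|ω_f| ≈ 1.82 rad/s

About the axle the impulsive forces during the collision are internal, so angular momentum about that axis is conserved.
I_p = (2.28)(0.312)² = 0.2219 kg·m². Taking the sense of the wad of gum's angular momentum as positive, L_{wad} = m v R = (0.0148)(8.12)(0.312) = 0.03749 kg·m²/s.
L_i = −I_p ω_p + m v R = −(0.2219)(2.00) + 0.03749 = -0.4064 kg·m²/s.
After sticking, I_f = I_p + m R² = 0.2219 + (0.0148)(0.312)² = 0.2234 kg·m².
ω_f = L_i / I_f = -0.4064 / 0.2234 = -1.819 rad/s.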